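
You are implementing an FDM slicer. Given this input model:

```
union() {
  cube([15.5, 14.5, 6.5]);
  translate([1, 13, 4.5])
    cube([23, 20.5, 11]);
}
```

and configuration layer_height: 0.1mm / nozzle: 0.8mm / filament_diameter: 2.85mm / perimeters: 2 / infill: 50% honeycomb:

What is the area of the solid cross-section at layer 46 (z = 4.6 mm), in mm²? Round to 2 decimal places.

674.50 mm²

At z = 4.6 mm: the cube is present — its section is the full 15.5×14.5 rectangle (area 224.75 mm²); the cube at (1, 13) is present — its section is the full 23×20.5 rectangle (area 471.50 mm²); Merging all regions: the regions partially overlap — summed areas 696.25 mm² minus the doubly-counted overlap 21.75 mm² gives 674.50 mm² — area = 674.50 mm². Overall, the cross-section is a single solid region. Net area = 674.50 mm².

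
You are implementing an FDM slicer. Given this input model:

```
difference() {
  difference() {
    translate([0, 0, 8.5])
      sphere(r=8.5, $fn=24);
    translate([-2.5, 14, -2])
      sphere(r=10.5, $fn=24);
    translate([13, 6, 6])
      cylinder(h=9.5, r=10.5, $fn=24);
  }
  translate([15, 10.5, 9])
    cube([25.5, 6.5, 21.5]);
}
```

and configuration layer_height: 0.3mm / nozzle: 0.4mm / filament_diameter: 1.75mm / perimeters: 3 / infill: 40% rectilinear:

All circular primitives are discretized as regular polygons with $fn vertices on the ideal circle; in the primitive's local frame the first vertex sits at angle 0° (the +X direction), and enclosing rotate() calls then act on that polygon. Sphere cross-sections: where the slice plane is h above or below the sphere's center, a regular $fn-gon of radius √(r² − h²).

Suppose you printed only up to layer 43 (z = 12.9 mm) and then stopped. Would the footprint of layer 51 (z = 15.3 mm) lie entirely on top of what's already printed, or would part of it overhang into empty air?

entirely on top

Compare the two slices. At z = 12.9: the r=8.5 sphere contributes a regular 24-gon of circumradius √(8.5²−4.4²) = 7.273 (area = (24/2)·7.273²·sin(360°/24) = 164.27 mm²); the sphere at (-2.5, 14) is not intersected at this z (|z−center|=14.900 > r=10.5); the cylinder at (13, 6): section is a regular 24-gon, circumradius r=10.5 (area = (24/2)·10.500²·sin(360°/24) = 342.42 mm²); After the difference (first − rest): starting from the r=8.5 sphere (164.27 mm²), the r=10.5 cylinder at (13, 6) partially overlaps it — only the 23.14 mm² overlap (of its 342.42 mm²) is removed, clipping the outline — area = 141.13 mm²; the cube at (15, 10.5) is present — its section is the full 25.5×6.5 rectangle (area 165.75 mm²); Taking the first minus the rest: starting from the result so far (141.13 mm²), the 25.5×6.5 cube at (15, 10.5) misses the remaining region (no effect) — area = 141.13 mm². At z = 15.3: the r=8.5 sphere contributes a regular 24-gon of circumradius √(8.5²−6.8²) = 5.100 (area = (24/2)·5.100²·sin(360°/24) = 80.78 mm²); the sphere at (-2.5, 14) is not intersected at this z (|z−center|=17.300 > r=10.5); the r=10.5 cylinder at (13, 6) contributes a regular 24-gon of circumradius 10.5 (area = (24/2)·10.500²·sin(360°/24) = 342.42 mm²); After the difference (first − rest): starting from the r=8.5 sphere (80.78 mm²), the r=10.5 cylinder at (13, 6) partially overlaps it — only the 4.45 mm² overlap (of its 342.42 mm²) is removed, clipping the outline — area = 76.33 mm²; the cube at (15, 10.5) (footprint 25.5×6.5) is included at this height (area 165.75 mm²); Subtracting the remaining from the first: starting from that combined region (76.33 mm²), the 25.5×6.5 cube at (15, 10.5) misses the remaining region (no effect) — area = 76.33 mm². Checking containment: the cross-section at z = 15.3 is a subset of the cross-section at z = 12.9.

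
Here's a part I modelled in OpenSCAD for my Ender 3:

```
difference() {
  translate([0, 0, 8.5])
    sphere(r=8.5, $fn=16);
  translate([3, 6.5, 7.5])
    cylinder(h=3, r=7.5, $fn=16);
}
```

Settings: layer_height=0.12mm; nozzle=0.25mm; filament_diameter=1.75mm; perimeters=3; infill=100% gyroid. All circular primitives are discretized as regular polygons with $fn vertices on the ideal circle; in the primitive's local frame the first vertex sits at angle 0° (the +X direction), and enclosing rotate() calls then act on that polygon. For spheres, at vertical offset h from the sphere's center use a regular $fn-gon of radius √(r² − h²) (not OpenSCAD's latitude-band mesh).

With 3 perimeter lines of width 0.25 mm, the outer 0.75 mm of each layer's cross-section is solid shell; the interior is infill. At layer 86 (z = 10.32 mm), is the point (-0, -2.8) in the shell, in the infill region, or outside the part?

infill

At z = 10.32 mm: the sphere: section is a regular 16-gon, circumradius = √(r²−h²) = √(8.5²−1.82²) = 8.303; the r=7.5 cylinder at (3, 6.5) contributes a regular 16-gon of circumradius 7.5; Taking the first minus the rest: starting from the r=8.5 sphere, the r=7.5 cylinder at (3, 6.5) partially overlaps it — only the 83.24 mm² overlap (of its 172.21 mm²) is removed, clipping the outline — 1 connected region. Overall, the cross-section is a single solid region. The nearest boundary edge runs (0.13, -0.43)→(3.00, -1.00); distance from the point to it = 2.35 mm. The point is inside the cross-section and 2.35 mm from the nearest boundary — more than the 0.75 mm shell width (3 × 0.25), so it's in the infill interior.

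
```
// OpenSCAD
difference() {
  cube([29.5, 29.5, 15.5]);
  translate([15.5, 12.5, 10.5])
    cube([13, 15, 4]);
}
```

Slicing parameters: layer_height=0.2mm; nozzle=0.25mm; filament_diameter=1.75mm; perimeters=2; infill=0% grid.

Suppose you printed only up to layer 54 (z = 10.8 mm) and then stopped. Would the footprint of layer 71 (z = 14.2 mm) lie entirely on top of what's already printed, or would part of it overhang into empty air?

Compare the two slices. At z = 10.8: the cube is present — its section is the full 29.5×29.5 rectangle (area 870.25 mm²); the cube at (15.5, 12.5) is present — its section is the full 13×15 rectangle (area 195.00 mm²); After the difference (first − rest): starting from the 29.5×29.5 cube (870.25 mm²), the 13×15 cube at (15.5, 12.5) lies wholly inside it (removes its full 195.00 mm² and its 56.00 mm outline becomes a hole wall) — area = 675.25 mm². At z = 14.2: the cube (footprint 29.5×29.5) is included at this height (area 870.25 mm²); the cube at (15.5, 12.5) is present — its section is the full 13×15 rectangle (area 195.00 mm²); Subtracting the remaining from the first: starting from the 29.5×29.5 cube (870.25 mm²), the 13×15 cube at (15.5, 12.5) lies wholly inside it (removes its full 195.00 mm² and its 56.00 mm outline becomes a hole wall) — area = 675.25 mm². Checking containment: the cross-section at z = 14.2 is a subset of the cross-section at z = 10.8.

entirely on top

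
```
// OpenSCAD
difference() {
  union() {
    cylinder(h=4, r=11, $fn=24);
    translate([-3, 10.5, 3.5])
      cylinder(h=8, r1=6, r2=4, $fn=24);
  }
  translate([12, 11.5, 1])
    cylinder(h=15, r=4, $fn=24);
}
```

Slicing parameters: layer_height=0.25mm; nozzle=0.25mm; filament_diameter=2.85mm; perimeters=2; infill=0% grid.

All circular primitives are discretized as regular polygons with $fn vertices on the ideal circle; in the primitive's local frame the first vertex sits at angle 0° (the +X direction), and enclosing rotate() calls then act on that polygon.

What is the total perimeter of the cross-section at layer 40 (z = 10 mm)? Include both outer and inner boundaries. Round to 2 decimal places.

At z = 10 mm: the cylinder is not intersected at this z (z outside [0, 4]); the cone at (-3, 10.5) (r1=6→r2=4) has section circumradius 4.375 here — a regular 24-gon (perimeter = 2·24·4.375·sin(180°/24) = 27.41 mm); Merging all regions: only the cone at (-3, 10.5) is present, so the union is just that shape — boundary = 27.41 mm; the r=4 cylinder at (12, 11.5) contributes a regular 24-gon of circumradius 4 (perimeter = 2·24·4.000·sin(180°/24) = 25.06 mm); Taking the first minus the rest: starting from the result so far, the r=4 cylinder at (12, 11.5) misses the remaining region (no effect) — boundary = 27.41 mm. Overall, the cross-section is a single solid region. Total boundary length (outer) = 27.41 mm.

27.41 mm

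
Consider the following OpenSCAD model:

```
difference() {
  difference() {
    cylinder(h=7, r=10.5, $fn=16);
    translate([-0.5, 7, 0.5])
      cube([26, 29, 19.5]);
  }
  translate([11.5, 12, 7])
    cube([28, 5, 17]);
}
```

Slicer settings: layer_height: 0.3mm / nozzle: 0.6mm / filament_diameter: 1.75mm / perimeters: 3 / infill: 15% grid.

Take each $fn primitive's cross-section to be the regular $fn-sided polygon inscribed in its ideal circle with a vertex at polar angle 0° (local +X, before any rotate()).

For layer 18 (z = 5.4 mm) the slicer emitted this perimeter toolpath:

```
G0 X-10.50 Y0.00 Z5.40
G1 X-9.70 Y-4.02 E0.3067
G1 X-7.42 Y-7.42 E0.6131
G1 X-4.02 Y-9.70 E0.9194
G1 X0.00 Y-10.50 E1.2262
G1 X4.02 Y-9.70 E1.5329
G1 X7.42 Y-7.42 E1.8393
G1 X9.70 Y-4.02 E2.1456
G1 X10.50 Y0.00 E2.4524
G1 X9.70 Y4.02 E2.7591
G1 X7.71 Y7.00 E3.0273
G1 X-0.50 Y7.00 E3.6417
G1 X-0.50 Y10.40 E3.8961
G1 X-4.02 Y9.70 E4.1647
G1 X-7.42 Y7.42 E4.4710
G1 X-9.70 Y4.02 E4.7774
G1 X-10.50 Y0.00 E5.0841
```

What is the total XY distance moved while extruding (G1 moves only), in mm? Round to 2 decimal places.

Sum the Euclidean lengths of each G1 segment: total = 67.94 mm.

67.94 mm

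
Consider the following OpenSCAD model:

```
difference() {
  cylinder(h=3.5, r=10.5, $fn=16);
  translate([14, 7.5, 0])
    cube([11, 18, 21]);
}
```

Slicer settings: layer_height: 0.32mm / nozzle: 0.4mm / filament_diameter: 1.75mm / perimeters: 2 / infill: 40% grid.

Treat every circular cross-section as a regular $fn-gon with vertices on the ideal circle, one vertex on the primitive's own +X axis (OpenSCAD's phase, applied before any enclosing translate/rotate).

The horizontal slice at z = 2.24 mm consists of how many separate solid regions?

At z = 2.24 mm: the r=10.5 cylinder contributes a regular 16-gon of circumradius 10.5; the cube at (14, 7.5) is present — its section is the full 11×18 rectangle; After the difference (first − rest): starting from the r=10.5 cylinder, the 11×18 cube at (14, 7.5) misses the remaining region (no effect) — 1 connected region. The result has 1 disconnected region.

1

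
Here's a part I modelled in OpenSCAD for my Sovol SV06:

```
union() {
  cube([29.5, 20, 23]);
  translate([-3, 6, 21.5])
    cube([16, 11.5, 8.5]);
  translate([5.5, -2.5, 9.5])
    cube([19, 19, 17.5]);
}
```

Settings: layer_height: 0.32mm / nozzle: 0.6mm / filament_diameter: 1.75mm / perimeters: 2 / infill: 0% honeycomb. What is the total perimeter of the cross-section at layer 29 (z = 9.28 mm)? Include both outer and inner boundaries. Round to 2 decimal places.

99.00 mm

At z = 9.28 mm: the cube (footprint 29.5×20) is included at this height (perimeter 99.00 mm); the cube at (-3, 6) is not intersected at this z (z outside [21.5, 30]); the cube at (5.5, -2.5) is absent (z outside [9.5, 27]); Taking the union: only the 29.5×20 cube is present, so the union is just that shape — boundary = 99.00 mm. Overall, the cross-section is a single solid region. Total boundary length (outer) = 99.00 mm.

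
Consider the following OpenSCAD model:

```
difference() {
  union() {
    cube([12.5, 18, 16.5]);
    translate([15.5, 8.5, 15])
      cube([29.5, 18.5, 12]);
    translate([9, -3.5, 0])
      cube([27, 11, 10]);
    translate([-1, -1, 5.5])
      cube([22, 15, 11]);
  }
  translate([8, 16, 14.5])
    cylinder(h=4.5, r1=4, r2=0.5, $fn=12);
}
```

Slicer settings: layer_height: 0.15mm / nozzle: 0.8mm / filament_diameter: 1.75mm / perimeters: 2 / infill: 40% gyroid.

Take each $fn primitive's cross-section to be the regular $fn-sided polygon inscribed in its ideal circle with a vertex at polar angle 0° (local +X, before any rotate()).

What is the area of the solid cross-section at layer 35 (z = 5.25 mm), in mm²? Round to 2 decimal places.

At z = 5.25 mm: the 12.5×18 cube contributes its full rectangle (area 225.00 mm²); the cube at (15.5, 8.5) is absent (z outside [15, 27]); the 27×11 cube at (9, -3.5) contributes its full rectangle (area 297.00 mm²); the cube at (-1, -1) does not reach this height (z outside [5.5, 16.5]); Taking the union: the regions partially overlap — summed areas 522.00 mm² minus the doubly-counted overlap 26.25 mm² gives 495.75 mm² — area = 495.75 mm²; the cone at (8, 16) does not reach this height (z outside [14.5, 19]); After the difference (first − rest): none of the subtracted shapes is present at this height, so the result so far is unchanged — area = 495.75 mm². Overall, the cross-section is a single solid region. Net area = 495.75 mm².

495.75 mm²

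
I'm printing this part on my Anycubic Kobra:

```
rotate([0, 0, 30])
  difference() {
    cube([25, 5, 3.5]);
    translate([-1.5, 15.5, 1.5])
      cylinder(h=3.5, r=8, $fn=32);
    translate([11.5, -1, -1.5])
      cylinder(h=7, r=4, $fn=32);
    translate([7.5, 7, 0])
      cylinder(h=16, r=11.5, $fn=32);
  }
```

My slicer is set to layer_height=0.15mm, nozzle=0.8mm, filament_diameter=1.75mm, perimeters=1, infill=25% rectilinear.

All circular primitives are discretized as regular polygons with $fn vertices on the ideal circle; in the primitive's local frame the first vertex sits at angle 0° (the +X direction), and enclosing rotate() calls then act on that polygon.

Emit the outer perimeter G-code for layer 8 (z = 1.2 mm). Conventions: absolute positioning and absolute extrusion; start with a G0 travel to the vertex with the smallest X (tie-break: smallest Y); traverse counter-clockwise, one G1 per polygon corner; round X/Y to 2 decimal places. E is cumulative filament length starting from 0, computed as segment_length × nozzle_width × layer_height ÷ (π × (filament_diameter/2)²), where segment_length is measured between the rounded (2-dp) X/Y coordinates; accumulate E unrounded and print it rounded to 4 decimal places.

G0 X13.78 Y13.73 Z1.20
G1 X13.88 Y13.51 E0.0121
G1 X14.40 Y11.31 E0.1248
G1 X14.47 Y9.06 E0.2371
G1 X14.34 Y8.28 E0.2766
G1 X21.65 Y12.50 E0.6977
G1 X19.15 Y16.83 E0.9471
G1 X13.78 Y13.73 E1.2565

At z = 1.2 mm: the cube is present — its section is the full 25×5 rectangle; the cylinder at (-1.5, 15.5) does not reach this height (z outside [1.5, 5]); the cylinder at (11.5, -1): section is a regular 32-gon, circumradius r=4; the cylinder at (7.5, 7): section is a regular 32-gon, circumradius r=11.5; Subtracting the remaining from the first: starting from the 25×5 cube, the r=4 cylinder at (11.5, -1) partially overlaps it — only the 17.08 mm² overlap (of its 49.94 mm²) is removed, clipping the outline; the r=11.5 cylinder at (7.5, 7) partially overlaps it — only the 72.55 mm² overlap (of its 412.81 mm²) is removed, clipping the outline — 1 connected region; (rotated 30° about Z; rotation is an isometry so areas/perimeters/island counts are preserved). The outline is a single polygon with 7 vertices. Extrusion per mm of travel: 0.8 × 0.15 / (π × 0.875²) = 0.049890. Accumulating E over each segment gives final E = 1.2565.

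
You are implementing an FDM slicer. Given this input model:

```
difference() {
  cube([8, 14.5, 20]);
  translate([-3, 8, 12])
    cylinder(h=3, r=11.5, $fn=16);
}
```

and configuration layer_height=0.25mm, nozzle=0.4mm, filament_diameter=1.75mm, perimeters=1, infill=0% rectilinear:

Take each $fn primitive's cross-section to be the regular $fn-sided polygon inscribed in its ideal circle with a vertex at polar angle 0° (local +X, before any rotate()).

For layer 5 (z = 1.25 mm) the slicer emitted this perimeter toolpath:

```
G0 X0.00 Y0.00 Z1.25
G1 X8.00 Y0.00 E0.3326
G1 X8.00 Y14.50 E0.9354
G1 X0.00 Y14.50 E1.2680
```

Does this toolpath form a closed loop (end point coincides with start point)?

no

Start point (G0): (0.00, 0.00). End point (last G1): the path does not return to the start — open.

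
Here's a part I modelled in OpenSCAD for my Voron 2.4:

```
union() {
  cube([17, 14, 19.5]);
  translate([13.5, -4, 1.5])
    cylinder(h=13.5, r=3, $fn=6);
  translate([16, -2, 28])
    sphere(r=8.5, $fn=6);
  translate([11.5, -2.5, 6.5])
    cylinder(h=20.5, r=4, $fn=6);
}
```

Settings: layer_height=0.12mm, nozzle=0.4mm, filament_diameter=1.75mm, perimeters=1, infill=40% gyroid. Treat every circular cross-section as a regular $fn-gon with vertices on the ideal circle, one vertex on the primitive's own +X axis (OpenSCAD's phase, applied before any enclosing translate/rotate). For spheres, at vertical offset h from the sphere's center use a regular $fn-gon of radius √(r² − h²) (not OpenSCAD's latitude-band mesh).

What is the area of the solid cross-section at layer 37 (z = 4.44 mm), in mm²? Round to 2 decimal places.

At z = 4.44 mm: the cube (footprint 17×14) is included at this height (area 238.00 mm²); the r=3 cylinder at (13.5, -4) contributes a regular 6-gon of circumradius 3 (area = (6/2)·3.000²·sin(360°/6) = 23.38 mm²); the sphere at (16, -2) is not intersected at this z (|z−center|=23.560 > r=8.5); the cylinder at (11.5, -2.5) is not intersected at this z (z outside [6.5, 27]); Combining (union): the 2 present regions are separate (no shared area or edge), so areas and boundary lengths simply add and each stays a separate island — area = 261.38 mm². Overall, the cross-section has 2 separate islands. Net area = 261.38 mm².

261.38 mm²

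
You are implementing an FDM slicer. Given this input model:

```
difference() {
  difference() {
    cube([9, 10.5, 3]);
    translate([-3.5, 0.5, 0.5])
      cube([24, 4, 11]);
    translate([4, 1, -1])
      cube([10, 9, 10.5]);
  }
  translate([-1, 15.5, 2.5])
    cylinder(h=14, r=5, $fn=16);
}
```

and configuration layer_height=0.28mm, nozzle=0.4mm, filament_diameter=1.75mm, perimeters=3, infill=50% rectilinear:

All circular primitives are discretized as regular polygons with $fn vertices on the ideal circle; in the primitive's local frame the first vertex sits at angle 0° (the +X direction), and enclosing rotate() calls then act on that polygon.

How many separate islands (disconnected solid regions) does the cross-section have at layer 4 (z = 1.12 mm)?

2

At z = 1.12 mm: the 9×10.5 cube contributes its full rectangle; the cube at (-3.5, 0.5) is present — its section is the full 24×4 rectangle; the cube at (4, 1) is present — its section is the full 10×9 rectangle; After the difference (first − rest): starting from the 9×10.5 cube, the 24×4 cube at (-3.5, 0.5) partially overlaps it — only the 36.00 mm² overlap (of its 96.00 mm²) is removed, clipping the outline; the 10×9 cube at (4, 1) partially overlaps it — only the 27.50 mm² overlap (of its 90.00 mm²) is removed, clipping the outline — 2 connected regions; the cylinder at (-1, 15.5) does not reach this height (z outside [2.5, 16.5]); Taking the first minus the rest: none of the subtracted shapes is present at this height, so the result so far is unchanged — 2 connected regions. Overall, the cross-section has 2 separate islands. Island count = 2.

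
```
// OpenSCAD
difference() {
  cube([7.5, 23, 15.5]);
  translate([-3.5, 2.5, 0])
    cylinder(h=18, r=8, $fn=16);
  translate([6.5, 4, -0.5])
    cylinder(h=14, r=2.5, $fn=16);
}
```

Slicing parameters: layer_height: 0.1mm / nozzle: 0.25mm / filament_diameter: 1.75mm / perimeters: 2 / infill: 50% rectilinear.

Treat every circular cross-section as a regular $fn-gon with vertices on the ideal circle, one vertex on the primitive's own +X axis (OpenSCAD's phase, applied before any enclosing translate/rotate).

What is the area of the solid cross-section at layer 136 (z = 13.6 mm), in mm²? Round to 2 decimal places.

139.62 mm²

At z = 13.6 mm: the cube is present — its section is the full 7.5×23 rectangle (area 172.50 mm²); the r=8 cylinder at (-3.5, 2.5) gives a regular 16-gon of circumradius 8 (constant along its height) (area = (16/2)·8.000²·sin(360°/16) = 195.93 mm²); the cylinder at (6.5, 4) is not intersected at this z (z outside [-0.5, 13.5]); Subtracting the remaining from the first: starting from the 7.5×23 cube (172.50 mm²), the r=8 cylinder at (-3.5, 2.5) partially overlaps it — only the 32.88 mm² overlap (of its 195.93 mm²) is removed, clipping the outline — area = 139.62 mm². Overall, the cross-section is a single solid region. Net area = 139.62 mm².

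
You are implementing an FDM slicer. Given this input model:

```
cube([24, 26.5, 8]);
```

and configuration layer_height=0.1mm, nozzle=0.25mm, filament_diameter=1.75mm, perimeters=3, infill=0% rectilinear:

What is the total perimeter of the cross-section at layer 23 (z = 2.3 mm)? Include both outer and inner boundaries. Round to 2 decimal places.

At z = 2.3 mm: the cube (footprint 24×26.5) is included at this height (perimeter 101.00 mm). Overall, the cross-section is a single solid region. Total boundary length (outer) = 101.00 mm.

101.00 mm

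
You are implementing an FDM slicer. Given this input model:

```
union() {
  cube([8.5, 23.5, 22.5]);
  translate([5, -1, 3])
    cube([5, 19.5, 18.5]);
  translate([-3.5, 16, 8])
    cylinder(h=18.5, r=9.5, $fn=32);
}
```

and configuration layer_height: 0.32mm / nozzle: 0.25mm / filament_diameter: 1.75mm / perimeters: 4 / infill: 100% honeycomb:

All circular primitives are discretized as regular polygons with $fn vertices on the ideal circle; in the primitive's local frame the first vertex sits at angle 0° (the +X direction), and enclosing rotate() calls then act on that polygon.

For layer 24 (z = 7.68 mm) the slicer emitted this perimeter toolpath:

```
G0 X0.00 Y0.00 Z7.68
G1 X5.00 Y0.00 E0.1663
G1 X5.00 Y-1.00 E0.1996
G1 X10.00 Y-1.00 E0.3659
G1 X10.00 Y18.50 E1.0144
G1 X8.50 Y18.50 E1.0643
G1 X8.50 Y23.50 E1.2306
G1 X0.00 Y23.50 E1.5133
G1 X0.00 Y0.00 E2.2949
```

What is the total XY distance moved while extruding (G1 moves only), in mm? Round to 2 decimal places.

Sum the Euclidean lengths of each G1 segment: total = 69.00 mm.

69.00 mm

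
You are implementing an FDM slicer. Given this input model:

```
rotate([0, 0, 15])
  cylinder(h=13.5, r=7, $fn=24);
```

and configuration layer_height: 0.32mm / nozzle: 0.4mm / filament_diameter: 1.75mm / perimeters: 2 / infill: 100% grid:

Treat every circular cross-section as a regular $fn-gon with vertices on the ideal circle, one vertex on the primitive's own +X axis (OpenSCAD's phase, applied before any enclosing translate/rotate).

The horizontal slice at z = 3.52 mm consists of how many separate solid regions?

At z = 3.52 mm: the r=7 cylinder gives a regular 24-gon of circumradius 7 (constant along its height); (whole slice rotated 15° about Z — lengths, areas and connectivity unchanged). The result has 1 disconnected region.

1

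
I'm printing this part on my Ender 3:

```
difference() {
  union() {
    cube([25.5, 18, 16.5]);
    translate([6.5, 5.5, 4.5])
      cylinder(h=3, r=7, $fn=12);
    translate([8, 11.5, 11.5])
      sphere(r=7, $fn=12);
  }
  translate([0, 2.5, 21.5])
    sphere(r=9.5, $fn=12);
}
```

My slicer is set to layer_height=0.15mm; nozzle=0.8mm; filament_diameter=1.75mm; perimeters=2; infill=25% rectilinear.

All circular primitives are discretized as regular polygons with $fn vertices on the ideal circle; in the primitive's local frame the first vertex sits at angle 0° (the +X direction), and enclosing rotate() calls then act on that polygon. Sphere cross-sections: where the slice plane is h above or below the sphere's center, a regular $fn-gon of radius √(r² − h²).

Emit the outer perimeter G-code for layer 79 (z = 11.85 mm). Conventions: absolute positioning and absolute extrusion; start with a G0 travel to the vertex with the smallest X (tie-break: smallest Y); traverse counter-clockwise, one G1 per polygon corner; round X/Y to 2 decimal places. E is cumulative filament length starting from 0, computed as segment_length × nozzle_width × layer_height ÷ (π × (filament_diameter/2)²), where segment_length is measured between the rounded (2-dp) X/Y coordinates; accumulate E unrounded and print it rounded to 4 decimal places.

At z = 11.85 mm: the cube (footprint 25.5×18) is included at this height; the cylinder at (6.5, 5.5) is absent (z outside [4.5, 7.5]); the sphere at (8, 11.5): section is a regular 12-gon, circumradius = √(r²−h²) = √(7²−0.35²) = 6.991; Merging all regions: the regions partially overlap (shared area 145.73 mm²), so overlapping operands fuse into one piece — 1 connected region; the sphere at (0, 2.5) is not intersected at this z (|z−center|=9.650 > r=9.5); After the difference (first − rest): none of the subtracted shapes is present at this height, so the result so far is unchanged — 1 connected region. The outline is a single polygon with 7 vertices. Extrusion per mm of travel: 0.8 × 0.15 / (π × 0.875²) = 0.049890. Accumulating E over each segment gives final E = 4.3469.

G0 X0.00 Y0.00 Z11.85
G1 X25.50 Y0.00 E1.2722
G1 X25.50 Y18.00 E2.1702
G1 X9.83 Y18.00 E2.9520
G1 X8.00 Y18.49 E3.0465
G1 X6.17 Y18.00 E3.1410
G1 X0.00 Y18.00 E3.4489
G1 X0.00 Y0.00 E4.3469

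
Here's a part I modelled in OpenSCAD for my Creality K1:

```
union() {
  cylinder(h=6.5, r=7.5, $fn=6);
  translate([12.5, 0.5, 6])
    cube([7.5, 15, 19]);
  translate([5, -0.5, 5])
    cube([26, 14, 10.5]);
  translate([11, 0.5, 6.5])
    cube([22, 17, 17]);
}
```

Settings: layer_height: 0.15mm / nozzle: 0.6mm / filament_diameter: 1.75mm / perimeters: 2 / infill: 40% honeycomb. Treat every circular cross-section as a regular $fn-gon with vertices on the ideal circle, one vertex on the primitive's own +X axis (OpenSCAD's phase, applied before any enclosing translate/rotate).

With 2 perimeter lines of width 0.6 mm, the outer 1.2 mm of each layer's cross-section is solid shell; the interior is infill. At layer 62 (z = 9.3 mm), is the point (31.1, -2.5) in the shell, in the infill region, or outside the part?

outside

At z = 9.3 mm: the cylinder is not intersected at this z (z outside [0, 6.5]); the cube at (12.5, 0.5) is present — its section is the full 7.5×15 rectangle; the 26×14 cube at (5, -0.5) contributes its full rectangle; the 22×17 cube at (11, 0.5) contributes its full rectangle; Merging all regions: the regions partially overlap (shared area 372.50 mm²), so overlapping operands fuse into one piece — 1 connected region. Overall, the cross-section is a single solid region. The nearest boundary edge runs (31.00, -0.50)→(5.00, -0.50); distance from the point to it = 2.00 mm. The point is not inside any of the regions above, so it lies outside the cross-section (2.00 mm from the nearest boundary).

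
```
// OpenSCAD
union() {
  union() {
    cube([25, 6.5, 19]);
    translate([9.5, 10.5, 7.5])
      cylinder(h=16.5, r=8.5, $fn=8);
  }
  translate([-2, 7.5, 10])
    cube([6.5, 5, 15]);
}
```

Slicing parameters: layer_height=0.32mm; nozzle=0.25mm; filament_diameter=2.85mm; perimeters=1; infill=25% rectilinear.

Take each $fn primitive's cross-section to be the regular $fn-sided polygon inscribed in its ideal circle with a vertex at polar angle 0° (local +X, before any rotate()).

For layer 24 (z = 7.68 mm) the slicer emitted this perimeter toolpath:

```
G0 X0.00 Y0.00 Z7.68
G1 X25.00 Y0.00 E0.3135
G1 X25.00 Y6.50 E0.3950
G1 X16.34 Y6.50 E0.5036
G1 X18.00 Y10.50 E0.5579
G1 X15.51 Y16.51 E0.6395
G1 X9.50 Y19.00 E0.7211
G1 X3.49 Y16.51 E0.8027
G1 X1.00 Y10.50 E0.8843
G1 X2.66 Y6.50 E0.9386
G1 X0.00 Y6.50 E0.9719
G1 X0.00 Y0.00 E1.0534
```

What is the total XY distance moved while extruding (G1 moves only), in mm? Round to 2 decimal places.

84.00 mm

Sum the Euclidean lengths of each G1 segment: total = 84.00 mm.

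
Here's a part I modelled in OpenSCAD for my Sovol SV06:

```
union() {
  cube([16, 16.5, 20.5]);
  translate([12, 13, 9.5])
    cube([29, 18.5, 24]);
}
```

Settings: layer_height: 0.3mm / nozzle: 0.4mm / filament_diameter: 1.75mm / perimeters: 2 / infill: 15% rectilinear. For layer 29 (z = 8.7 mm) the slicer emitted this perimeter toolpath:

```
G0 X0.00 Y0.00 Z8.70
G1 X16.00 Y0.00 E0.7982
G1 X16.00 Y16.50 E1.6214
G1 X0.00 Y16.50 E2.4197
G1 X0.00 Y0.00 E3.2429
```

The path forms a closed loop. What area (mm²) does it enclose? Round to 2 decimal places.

Apply the shoelace formula to the sequence of (X, Y) vertices; enclosed area = 264.00 mm².

264.00 mm²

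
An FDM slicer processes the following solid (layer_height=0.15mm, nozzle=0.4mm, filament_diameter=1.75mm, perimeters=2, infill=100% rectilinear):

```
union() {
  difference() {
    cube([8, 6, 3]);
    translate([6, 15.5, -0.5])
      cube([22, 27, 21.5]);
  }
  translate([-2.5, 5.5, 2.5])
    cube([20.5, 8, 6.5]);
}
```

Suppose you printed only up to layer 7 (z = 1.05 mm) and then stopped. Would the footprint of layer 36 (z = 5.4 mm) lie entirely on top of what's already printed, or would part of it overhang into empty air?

part overhangs

Compare the two slices. At z = 1.05: the 8×6 cube contributes its full rectangle (area 48.00 mm²); the 22×27 cube at (6, 15.5) contributes its full rectangle (area 594.00 mm²); Taking the first minus the rest: starting from the 8×6 cube (48.00 mm²), the 22×27 cube at (6, 15.5) misses the remaining region (no effect) — area = 48.00 mm²; the cube at (-2.5, 5.5) is not intersected at this z (z outside [2.5, 9]); Taking the union: only that combined region is present, so the union is just that shape — area = 48.00 mm². At z = 5.4: the cube does not reach this height (z outside [0, 3]); the cube at (6, 15.5) is present — its section is the full 22×27 rectangle (area 594.00 mm²); After the difference (first − rest): the first operand is absent here, so nothing remains; the 20.5×8 cube at (-2.5, 5.5) contributes its full rectangle (area 164.00 mm²); Combining (union): only the 20.5×8 cube at (-2.5, 5.5) is present, so the union is just that shape — area = 164.00 mm². Checking containment: at z = 5.4 the cross-section extends beyond the z = 1.05 cross-section by about 160.00 mm².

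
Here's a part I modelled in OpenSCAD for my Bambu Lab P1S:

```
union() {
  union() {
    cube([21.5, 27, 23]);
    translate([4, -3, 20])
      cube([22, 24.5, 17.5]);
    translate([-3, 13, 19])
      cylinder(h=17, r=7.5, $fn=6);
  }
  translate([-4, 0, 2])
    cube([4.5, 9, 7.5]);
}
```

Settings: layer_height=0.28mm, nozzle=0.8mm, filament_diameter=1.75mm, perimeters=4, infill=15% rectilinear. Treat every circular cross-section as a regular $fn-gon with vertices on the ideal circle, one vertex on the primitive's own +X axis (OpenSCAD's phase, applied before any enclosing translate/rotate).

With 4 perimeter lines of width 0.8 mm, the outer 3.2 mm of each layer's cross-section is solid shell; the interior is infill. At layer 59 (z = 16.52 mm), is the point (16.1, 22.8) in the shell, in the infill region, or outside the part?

At z = 16.52 mm: the cube (footprint 21.5×27) is included at this height; the cube at (4, -3) does not reach this height (z outside [20, 37.5]); the cylinder at (-3, 13) is absent (z outside [19, 36]); Merging all regions: only the 21.5×27 cube is present, so the union is just that shape — 1 connected region; the cube at (-4, 0) is not intersected at this z (z outside [2, 9.5]); Merging all regions: only the result so far is present, so the union is just that shape — 1 connected region. Overall, the cross-section is a single solid region. The nearest boundary edge runs (21.50, 27.00)→(0.00, 27.00); distance from the point to it = 4.20 mm. The point is inside the cross-section and 4.20 mm from the nearest boundary — more than the 3.2 mm shell width (4 × 0.8), so it's in the infill interior.

infill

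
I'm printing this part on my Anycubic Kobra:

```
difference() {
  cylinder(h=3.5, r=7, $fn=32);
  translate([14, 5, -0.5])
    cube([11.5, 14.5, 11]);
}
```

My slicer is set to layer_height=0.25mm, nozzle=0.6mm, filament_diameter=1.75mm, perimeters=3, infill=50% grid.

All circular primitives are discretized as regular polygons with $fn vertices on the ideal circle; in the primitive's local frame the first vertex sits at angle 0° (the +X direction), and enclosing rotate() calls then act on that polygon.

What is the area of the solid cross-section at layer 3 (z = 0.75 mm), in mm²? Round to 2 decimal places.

At z = 0.75 mm: the cylinder: section is a regular 32-gon, circumradius r=7 (area = (32/2)·7.000²·sin(360°/32) = 152.95 mm²); the cube at (14, 5) (footprint 11.5×14.5) is included at this height (area 166.75 mm²); After the difference (first − rest): starting from the r=7 cylinder (152.95 mm²), the 11.5×14.5 cube at (14, 5) misses the remaining region (no effect) — area = 152.95 mm². Overall, the cross-section is a single solid region. Net area = 152.95 mm².

152.95 mm²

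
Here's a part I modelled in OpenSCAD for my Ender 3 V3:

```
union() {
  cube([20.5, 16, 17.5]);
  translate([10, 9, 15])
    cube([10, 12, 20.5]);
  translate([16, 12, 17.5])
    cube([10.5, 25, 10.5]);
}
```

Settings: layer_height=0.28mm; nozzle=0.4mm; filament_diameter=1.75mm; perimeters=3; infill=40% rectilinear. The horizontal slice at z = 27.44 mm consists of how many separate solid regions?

1

At z = 27.44 mm: the cube does not reach this height (z outside [0, 17.5]); the cube at (10, 9) (footprint 10×12) is included at this height; the cube at (16, 12) (footprint 10.5×25) is included at this height; Taking the union: the regions partially overlap (shared area 36.00 mm²), so overlapping operands fuse into one piece — 1 connected region. The result has 1 disconnected region.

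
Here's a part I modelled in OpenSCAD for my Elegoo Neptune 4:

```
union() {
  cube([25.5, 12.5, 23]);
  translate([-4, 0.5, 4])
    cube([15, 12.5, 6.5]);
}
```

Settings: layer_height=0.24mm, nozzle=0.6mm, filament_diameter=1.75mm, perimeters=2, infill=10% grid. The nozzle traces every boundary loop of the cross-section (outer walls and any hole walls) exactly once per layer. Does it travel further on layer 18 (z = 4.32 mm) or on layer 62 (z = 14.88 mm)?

layer 18 (z = 4.32 mm)

Layer 18 (z = 4.32): the cube (footprint 25.5×12.5) is included at this height (perimeter 76.00 mm); the cube at (-4, 0.5) (footprint 15×12.5) is included at this height (perimeter 55.00 mm); Merging all regions: the regions partially overlap (shared area 132.00 mm²), so the edge portions inside another operand are dropped and the merged outline is re-measured after clipping — boundary = 85.00 mm. So its perimeter = 85.00 mm. Layer 62 (z = 14.88): the cube (footprint 25.5×12.5) is included at this height (perimeter 76.00 mm); the cube at (-4, 0.5) is not intersected at this z (z outside [4, 10.5]); Taking the union: only the 25.5×12.5 cube is present, so the union is just that shape — boundary = 76.00 mm. So its perimeter = 76.00 mm. Layer 18 is larger (85.00 vs 76.00 mm).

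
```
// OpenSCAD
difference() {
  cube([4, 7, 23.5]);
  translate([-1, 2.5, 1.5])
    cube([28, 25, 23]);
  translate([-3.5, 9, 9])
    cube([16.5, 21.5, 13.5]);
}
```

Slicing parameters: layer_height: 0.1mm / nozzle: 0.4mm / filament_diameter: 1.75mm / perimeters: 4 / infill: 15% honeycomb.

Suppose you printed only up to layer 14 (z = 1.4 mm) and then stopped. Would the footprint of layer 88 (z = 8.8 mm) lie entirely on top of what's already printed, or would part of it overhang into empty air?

entirely on top

Compare the two slices. At z = 1.4: the 4×7 cube contributes its full rectangle (area 28.00 mm²); the cube at (-1, 2.5) is not intersected at this z (z outside [1.5, 24.5]); the cube at (-3.5, 9) is absent (z outside [9, 22.5]); Subtracting the remaining from the first: none of the subtracted shapes is present at this height, so the 4×7 cube is unchanged — area = 28.00 mm². At z = 8.8: the cube (footprint 4×7) is included at this height (area 28.00 mm²); the cube at (-1, 2.5) is present — its section is the full 28×25 rectangle (area 700.00 mm²); the cube at (-3.5, 9) is absent (z outside [9, 22.5]); Taking the first minus the rest: starting from the 4×7 cube (28.00 mm²), the 28×25 cube at (-1, 2.5) partially overlaps it — only the 18.00 mm² overlap (of its 700.00 mm²) is removed, clipping the outline — area = 10.00 mm². Checking containment: the cross-section at z = 8.8 is a subset of the cross-section at z = 1.4.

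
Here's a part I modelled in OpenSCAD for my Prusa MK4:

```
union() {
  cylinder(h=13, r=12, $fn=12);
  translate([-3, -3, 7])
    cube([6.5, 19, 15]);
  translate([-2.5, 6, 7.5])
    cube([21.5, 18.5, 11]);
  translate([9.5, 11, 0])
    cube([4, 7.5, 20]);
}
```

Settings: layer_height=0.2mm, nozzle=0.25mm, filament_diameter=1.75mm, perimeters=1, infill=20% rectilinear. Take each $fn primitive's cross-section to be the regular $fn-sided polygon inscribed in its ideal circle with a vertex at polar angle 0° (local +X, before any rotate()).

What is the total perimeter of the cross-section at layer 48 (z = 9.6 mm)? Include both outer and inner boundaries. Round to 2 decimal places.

121.42 mm

At z = 9.6 mm: the r=12 cylinder gives a regular 12-gon of circumradius 12 (constant along its height) (perimeter = 2·12·12.000·sin(180°/12) = 74.54 mm); the cube at (-3, -3) is present — its section is the full 6.5×19 rectangle (perimeter 51.00 mm); the cube at (-2.5, 6) (footprint 21.5×18.5) is included at this height (perimeter 80.00 mm); the cube at (9.5, 11) (footprint 4×7.5) is included at this height (perimeter 23.00 mm); Combining (union): the regions partially overlap (shared area 206.12 mm²), so the edge portions inside another operand are dropped and the merged outline is re-measured after clipping — boundary = 121.42 mm. Overall, the cross-section is a single solid region. Total boundary length (outer) = 121.42 mm.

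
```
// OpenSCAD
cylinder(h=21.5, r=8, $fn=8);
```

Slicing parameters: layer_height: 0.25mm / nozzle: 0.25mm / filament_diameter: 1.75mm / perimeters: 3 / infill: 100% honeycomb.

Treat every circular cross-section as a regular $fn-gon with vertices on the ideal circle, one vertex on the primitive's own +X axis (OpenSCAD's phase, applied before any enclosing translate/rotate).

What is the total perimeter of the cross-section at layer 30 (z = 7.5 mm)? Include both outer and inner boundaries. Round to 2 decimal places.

At z = 7.5 mm: the r=8 cylinder gives a regular 8-gon of circumradius 8 (constant along its height) (perimeter = 2·8·8.000·sin(180°/8) = 48.98 mm). Overall, the cross-section is a single solid region. Total boundary length (outer) = 48.98 mm.

48.98 mm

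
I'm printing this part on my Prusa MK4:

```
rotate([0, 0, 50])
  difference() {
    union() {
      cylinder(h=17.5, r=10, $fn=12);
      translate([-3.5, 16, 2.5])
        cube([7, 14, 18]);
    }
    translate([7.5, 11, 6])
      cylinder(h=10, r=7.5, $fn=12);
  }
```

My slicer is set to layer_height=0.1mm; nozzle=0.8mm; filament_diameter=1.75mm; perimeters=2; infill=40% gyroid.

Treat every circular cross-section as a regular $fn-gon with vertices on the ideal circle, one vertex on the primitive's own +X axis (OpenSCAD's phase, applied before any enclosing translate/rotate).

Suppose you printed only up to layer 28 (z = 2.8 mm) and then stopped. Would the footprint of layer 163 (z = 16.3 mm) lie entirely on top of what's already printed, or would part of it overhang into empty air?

entirely on top

Compare the two slices. At z = 2.8: the r=10 cylinder gives a regular 12-gon of circumradius 10 (constant along its height) (area = (12/2)·10.000²·sin(360°/12) = 300.00 mm²); the cube at (-3.5, 16) (footprint 7×14) is included at this height (area 98.00 mm²); Merging all regions: the 2 present regions are separate (no shared area or edge), so areas and boundary lengths simply add and each stays a separate island — area = 398.00 mm²; the cylinder at (7.5, 11) does not reach this height (z outside [6, 16]); Taking the first minus the rest: none of the subtracted shapes is present at this height, so the result so far is unchanged — area = 398.00 mm²; (whole slice rotated 50° about Z — lengths, areas and connectivity unchanged). At z = 16.3: the r=10 cylinder gives a regular 12-gon of circumradius 10 (constant along its height) (area = (12/2)·10.000²·sin(360°/12) = 300.00 mm²); the cube at (-3.5, 16) (footprint 7×14) is included at this height (area 98.00 mm²); Merging all regions: the 2 present regions are separate (no shared area or edge), so areas and boundary lengths simply add and each stays a separate island — area = 398.00 mm²; the cylinder at (7.5, 11) does not reach this height (z outside [6, 16]); Subtracting the remaining from the first: none of the subtracted shapes is present at this height, so the result so far is unchanged — area = 398.00 mm²; (rotated 50° about Z; rotation is an isometry so areas/perimeters/island counts are preserved). Checking containment: the cross-section at z = 16.3 is a subset of the cross-section at z = 2.8.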